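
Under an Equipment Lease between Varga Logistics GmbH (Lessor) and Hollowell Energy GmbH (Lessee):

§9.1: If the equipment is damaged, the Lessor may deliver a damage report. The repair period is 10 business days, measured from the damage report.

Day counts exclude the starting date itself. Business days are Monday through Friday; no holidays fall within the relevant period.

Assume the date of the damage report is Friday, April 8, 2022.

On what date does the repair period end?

From Friday, April 8, 2022, 10 business days (Apr 11, Apr 12, Apr 13, Apr 14, Apr 15, Apr 18, Apr 19, Apr 20, Apr 21, Apr 22, skipping weekends) brings us to Friday, April 22, 2022, which is the last day of the repair period.

April 22, 2022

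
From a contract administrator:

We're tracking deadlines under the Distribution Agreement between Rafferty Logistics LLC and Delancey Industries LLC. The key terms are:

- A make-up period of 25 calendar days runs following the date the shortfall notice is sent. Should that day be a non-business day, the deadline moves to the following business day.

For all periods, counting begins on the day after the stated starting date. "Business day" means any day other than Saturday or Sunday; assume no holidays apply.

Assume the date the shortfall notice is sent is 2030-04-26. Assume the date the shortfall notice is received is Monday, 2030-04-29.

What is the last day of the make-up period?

2030-05-21

Adding 25 calendar days to 2030-04-26 gives 2030-05-21, which is the last day of the make-up period. 2030-05-21 is a Tuesday, so no roll-forward applies.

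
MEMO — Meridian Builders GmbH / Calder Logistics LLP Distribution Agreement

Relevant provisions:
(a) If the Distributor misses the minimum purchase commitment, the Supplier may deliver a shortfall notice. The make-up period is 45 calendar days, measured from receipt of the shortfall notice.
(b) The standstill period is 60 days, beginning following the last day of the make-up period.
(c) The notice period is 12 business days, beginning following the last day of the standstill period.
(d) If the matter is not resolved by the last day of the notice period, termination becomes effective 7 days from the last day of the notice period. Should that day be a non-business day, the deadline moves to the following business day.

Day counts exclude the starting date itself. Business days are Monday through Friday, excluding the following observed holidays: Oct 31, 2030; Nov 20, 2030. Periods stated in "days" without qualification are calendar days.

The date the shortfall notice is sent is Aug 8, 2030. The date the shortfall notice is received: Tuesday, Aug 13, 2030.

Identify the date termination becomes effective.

Dec 19, 2030

The last day of the make-up period: Aug 13, 2030 + 45 days = Sep 27, 2030.
Adding 60 calendar days to Sep 27, 2030 gives Nov 26, 2030, which is the last day of the standstill period.
From Tuesday, Nov 26, 2030, 12 business days (Nov 27, Nov 28, Nov 29, Dec 2, …, Dec 10, Dec 11, Dec 12, skipping weekends) brings us to Thursday, Dec 12, 2030, which is the last day of the notice period.
The date termination becomes effective: Dec 12, 2030 + 7 days = Dec 19, 2030. Dec 19, 2030 is a Thursday and is not a listed holiday, so no roll-forward applies.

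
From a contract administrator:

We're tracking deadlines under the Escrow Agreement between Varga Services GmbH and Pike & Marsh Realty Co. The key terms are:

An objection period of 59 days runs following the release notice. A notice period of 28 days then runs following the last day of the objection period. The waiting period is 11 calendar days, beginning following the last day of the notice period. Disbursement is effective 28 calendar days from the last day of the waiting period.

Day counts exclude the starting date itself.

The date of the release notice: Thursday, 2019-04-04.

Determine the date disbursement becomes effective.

The last day of the objection period: 2019-04-04 + 59 days = 2019-06-02.
The last day of the notice period: 28 calendar days after 2019-06-02 is 2019-06-30.
Adding 11 calendar days to 2019-06-30 gives 2019-07-11, which is the last day of the waiting period.
The date disbursement becomes effective: 2019-07-11 + 28 days = 2019-08-08.

2019-08-08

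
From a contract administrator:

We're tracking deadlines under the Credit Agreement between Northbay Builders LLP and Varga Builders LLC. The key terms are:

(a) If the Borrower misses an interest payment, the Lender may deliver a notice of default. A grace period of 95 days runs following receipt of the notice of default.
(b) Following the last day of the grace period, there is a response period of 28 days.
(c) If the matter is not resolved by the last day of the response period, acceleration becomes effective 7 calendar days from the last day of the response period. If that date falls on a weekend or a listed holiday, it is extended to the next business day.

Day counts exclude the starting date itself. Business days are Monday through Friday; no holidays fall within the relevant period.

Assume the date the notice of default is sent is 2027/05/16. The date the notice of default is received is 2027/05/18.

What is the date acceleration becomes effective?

2027/09/27

The last day of the grace period: 2027/05/18 + 95 days = 2027/08/21.
The last day of the response period: 28 calendar days after 2027/08/21 is 2027/09/18.
The date acceleration becomes effective: 2027/09/18 + 7 days = 2027/09/25. That falls on a Saturday, so it rolls to the next business day, Monday, 2027/09/27.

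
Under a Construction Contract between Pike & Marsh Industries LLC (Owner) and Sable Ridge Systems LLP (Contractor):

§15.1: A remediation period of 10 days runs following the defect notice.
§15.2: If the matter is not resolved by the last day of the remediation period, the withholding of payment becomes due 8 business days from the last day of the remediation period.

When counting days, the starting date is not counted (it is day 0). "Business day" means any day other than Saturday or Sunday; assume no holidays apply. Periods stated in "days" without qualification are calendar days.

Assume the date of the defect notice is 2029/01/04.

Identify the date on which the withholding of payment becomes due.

The last day of the remediation period: 10 calendar days after 2029/01/04 is 2029/01/14.
The date on which the withholding of payment becomes due: counting 8 business days from Sunday, 2029/01/14 (Jan 15, Jan 16, Jan 17, Jan 18, Jan 19, Jan 22, Jan 23, Jan 24, skipping weekends) reaches Wednesday, 2029/01/24.

2029/01/24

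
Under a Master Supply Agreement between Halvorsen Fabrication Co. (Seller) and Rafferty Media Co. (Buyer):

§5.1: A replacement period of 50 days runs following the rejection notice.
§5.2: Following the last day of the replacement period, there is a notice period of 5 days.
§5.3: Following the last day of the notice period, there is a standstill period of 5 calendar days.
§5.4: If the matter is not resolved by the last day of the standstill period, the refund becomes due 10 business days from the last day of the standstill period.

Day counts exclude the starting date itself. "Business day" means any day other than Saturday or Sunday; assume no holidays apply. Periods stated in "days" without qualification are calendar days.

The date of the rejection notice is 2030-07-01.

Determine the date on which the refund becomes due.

2030-09-13

The last day of the replacement period: 50 calendar days after 2030-07-01 is 2030-08-20.
The last day of the notice period: 2030-08-20 + 5 days = 2030-08-25.
Adding 5 calendar days to 2030-08-25 gives 2030-08-30, which is the last day of the standstill period.
The date on which the refund becomes due: 10 business days after Friday, 2030-08-30, skipping weekends — Sep 2, Sep 3, Sep 4, Sep 5, Sep 6, Sep 9, Sep 10, Sep 11, Sep 12, Sep 13 — lands on Friday, 2030-09-13.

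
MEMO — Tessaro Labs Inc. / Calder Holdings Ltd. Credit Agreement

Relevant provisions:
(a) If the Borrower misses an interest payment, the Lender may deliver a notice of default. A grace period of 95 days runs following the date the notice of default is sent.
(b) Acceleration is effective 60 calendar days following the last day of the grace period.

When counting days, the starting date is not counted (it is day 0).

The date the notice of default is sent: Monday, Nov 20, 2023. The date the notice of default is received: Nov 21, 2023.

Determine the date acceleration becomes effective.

The last day of the grace period: Nov 20, 2023 + 95 days = Feb 23, 2024.
Adding 60 calendar days to Feb 23, 2024 gives Apr 23, 2024, which is the date acceleration becomes effective.

Apr 23, 2024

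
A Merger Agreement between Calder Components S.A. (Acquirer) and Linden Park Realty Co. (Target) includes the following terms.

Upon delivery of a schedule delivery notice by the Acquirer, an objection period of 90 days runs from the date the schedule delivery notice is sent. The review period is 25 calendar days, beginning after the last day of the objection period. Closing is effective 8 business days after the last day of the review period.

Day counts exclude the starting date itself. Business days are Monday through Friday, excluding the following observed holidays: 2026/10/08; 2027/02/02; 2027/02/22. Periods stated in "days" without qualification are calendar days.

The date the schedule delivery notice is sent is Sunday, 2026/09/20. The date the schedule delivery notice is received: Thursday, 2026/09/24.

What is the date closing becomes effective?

Adding 90 calendar days to 2026/09/20 gives 2026/12/19, which is the last day of the objection period.
The last day of the review period: 2026/12/19 + 25 days = 2027/01/13.
The date closing becomes effective: 8 business days after Wednesday, 2027/01/13, skipping weekends — Jan 14, Jan 15, Jan 18, Jan 19, Jan 20, Jan 21, Jan 22, Jan 25 — lands on Monday, 2027/01/25.

2027/01/25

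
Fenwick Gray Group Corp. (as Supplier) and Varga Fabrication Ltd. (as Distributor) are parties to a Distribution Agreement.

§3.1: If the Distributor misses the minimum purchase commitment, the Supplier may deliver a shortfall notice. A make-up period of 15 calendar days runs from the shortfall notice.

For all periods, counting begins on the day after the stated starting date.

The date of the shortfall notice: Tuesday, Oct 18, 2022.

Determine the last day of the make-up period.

Adding 15 calendar days to Oct 18, 2022 gives Nov 2, 2022, which is the last day of the make-up period.

Nov 2, 2022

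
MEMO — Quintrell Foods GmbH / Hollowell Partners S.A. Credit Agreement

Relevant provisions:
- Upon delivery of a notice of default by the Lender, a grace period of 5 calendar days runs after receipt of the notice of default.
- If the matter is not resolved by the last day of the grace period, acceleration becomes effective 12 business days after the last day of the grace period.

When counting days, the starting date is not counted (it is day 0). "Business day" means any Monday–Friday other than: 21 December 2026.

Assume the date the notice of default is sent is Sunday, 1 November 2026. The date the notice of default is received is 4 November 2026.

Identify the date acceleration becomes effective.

25 November 2026

Adding 5 calendar days to 4 November 2026 gives 9 November 2026, which is the last day of the grace period.
From Monday, 9 November 2026, 12 business days (Nov 10, Nov 11, Nov 12, Nov 13, …, Nov 23, Nov 24, Nov 25, skipping weekends) brings us to Wednesday, 25 November 2026, which is the date acceleration becomes effective.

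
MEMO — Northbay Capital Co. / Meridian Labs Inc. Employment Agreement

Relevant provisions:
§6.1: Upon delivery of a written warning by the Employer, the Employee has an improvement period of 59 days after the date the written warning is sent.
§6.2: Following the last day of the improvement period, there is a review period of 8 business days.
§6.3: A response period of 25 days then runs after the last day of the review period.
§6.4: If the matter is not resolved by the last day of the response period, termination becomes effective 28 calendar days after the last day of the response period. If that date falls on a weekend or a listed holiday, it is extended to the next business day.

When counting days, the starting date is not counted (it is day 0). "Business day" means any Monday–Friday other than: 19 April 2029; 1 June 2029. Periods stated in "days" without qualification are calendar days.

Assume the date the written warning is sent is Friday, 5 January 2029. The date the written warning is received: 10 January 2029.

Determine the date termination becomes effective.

7 May 2029

The last day of the improvement period: 59 calendar days after 5 January 2029 is 5 March 2029.
The last day of the review period: 8 business days after Monday, 5 March 2029, skipping weekends — Mar 6, Mar 7, Mar 8, Mar 9, Mar 12, Mar 13, Mar 14, Mar 15 — lands on Thursday, 15 March 2029.
The last day of the response period: 15 March 2029 + 25 days = 9 April 2029.
Adding 28 calendar days to 9 April 2029 gives 7 May 2029, which is the date termination becomes effective. 7 May 2029 is a Monday and is not a listed holiday, so no roll-forward applies.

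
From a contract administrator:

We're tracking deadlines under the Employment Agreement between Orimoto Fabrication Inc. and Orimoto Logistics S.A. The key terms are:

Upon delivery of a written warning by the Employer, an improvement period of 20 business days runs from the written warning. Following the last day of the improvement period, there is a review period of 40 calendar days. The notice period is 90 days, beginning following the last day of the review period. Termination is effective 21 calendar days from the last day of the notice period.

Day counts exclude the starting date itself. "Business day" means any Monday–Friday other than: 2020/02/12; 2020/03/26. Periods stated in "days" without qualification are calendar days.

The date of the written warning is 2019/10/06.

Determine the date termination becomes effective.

2020/03/31

From Sunday, 2019/10/06, 20 business days (Oct 7, Oct 8, Oct 9, Oct 10, …, Oct 30, Oct 31, Nov 1, skipping weekends) brings us to Friday, 2019/11/01, which is the last day of the improvement period.
The last day of the review period: 40 calendar days after 2019/11/01 is 2019/12/11.
The last day of the notice period: 90 calendar days after 2019/12/11 is 2020/03/10.
Adding 21 calendar days to 2020/03/10 gives 2020/03/31, which is the date termination becomes effective.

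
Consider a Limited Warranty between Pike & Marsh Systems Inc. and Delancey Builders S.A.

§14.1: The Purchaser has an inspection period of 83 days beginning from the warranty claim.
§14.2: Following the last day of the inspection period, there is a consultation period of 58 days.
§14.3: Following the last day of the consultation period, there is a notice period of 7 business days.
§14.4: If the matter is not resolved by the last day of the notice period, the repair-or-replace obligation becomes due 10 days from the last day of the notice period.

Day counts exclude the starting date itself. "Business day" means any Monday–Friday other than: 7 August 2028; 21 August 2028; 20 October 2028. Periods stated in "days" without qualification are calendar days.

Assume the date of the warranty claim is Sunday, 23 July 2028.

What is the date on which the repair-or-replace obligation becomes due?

30 December 2028

The last day of the inspection period: 23 July 2028 + 83 days = 14 October 2028.
The last day of the consultation period: 14 October 2028 + 58 days = 11 December 2028.
The last day of the notice period: counting 7 business days from Monday, 11 December 2028 (Dec 12, Dec 13, Dec 14, Dec 15, Dec 18, Dec 19, Dec 20, skipping weekends) reaches Wednesday, 20 December 2028.
The date on which the repair-or-replace obligation becomes due: 20 December 2028 + 10 days = 30 December 2028.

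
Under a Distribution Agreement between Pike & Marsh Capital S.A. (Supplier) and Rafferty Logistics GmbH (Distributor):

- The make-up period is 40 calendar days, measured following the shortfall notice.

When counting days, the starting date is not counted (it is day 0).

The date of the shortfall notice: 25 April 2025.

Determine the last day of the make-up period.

4 June 2025

The last day of the make-up period: 40 calendar days after 25 April 2025 is 4 June 2025.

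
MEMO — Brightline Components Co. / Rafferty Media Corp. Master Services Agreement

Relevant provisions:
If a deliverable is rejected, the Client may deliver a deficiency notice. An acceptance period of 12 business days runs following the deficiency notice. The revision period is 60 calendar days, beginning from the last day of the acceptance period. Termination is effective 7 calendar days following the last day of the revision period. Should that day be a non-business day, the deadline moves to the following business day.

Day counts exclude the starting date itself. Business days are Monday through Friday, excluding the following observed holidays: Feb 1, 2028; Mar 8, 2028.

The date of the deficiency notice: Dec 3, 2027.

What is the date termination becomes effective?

Feb 28, 2028

The last day of the acceptance period: 12 business days after Friday, Dec 3, 2027, skipping weekends — Dec 6, Dec 7, Dec 8, Dec 9, …, Dec 17, Dec 20, Dec 21 — lands on Tuesday, Dec 21, 2027.
The last day of the revision period: Dec 21, 2027 + 60 days = Feb 19, 2028.
Adding 7 calendar days to Feb 19, 2028 gives Feb 26, 2028, which is the date termination becomes effective. That falls on a Saturday, so it rolls to the next business day, Monday, Feb 28, 2028.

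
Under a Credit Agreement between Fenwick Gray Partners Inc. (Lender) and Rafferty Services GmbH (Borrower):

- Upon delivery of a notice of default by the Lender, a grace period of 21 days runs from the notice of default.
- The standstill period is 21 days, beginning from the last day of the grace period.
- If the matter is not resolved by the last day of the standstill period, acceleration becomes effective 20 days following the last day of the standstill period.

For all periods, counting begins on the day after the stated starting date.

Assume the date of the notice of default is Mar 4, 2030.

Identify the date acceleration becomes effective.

Adding 21 calendar days to Mar 4, 2030 gives Mar 25, 2030, which is the last day of the grace period.
Adding 21 calendar days to Mar 25, 2030 gives Apr 15, 2030, which is the last day of the standstill period.
The date acceleration becomes effective: Apr 15, 2030 + 20 days = May 5, 2030.

May 5, 2030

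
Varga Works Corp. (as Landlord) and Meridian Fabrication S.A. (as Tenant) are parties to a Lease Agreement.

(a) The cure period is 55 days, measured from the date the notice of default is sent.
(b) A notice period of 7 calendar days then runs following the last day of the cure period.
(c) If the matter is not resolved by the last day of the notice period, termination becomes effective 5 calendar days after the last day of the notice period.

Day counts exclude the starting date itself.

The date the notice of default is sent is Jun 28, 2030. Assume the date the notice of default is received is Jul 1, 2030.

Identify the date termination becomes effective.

Sep 3, 2030

The last day of the cure period: Jun 28, 2030 + 55 days = Aug 22, 2030.
The last day of the notice period: Aug 22, 2030 + 7 days = Aug 29, 2030.
Adding 5 calendar days to Aug 29, 2030 gives Sep 3, 2030, which is the date termination becomes effective.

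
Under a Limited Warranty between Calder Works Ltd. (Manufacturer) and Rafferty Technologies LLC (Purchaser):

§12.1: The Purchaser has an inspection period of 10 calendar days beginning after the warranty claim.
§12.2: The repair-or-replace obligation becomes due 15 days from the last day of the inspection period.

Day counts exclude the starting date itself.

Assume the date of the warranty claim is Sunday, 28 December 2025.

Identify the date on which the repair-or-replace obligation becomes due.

22 January 2026

Adding 10 calendar days to 28 December 2025 gives 7 January 2026, which is the last day of the inspection period.
The date on which the repair-or-replace obligation becomes due: 7 January 2026 + 15 days = 22 January 2026.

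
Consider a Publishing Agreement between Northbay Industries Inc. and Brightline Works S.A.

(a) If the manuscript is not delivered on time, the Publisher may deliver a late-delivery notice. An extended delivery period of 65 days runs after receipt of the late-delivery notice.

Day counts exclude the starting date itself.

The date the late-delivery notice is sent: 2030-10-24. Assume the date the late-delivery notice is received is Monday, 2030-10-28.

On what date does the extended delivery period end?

2031-01-01

The last day of the extended delivery period: 65 calendar days after 2030-10-28 is 2031-01-01.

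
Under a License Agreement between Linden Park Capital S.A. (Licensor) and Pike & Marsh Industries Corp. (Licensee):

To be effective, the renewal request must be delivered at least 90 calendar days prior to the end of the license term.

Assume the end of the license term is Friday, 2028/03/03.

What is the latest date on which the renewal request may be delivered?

Counting back 90 calendar days from 2028/03/03 gives 2027/12/04.

2027/12/04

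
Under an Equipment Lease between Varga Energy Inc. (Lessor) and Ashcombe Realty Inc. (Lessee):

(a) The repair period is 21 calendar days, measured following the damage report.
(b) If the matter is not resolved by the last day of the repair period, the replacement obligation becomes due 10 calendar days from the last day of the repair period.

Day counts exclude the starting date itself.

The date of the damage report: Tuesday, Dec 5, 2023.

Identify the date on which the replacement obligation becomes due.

Jan 5, 2024

Adding 21 calendar days to Dec 5, 2023 gives Dec 26, 2023, which is the last day of the repair period.
The date on which the replacement obligation becomes due: 10 calendar days after Dec 26, 2023 is Jan 5, 2024.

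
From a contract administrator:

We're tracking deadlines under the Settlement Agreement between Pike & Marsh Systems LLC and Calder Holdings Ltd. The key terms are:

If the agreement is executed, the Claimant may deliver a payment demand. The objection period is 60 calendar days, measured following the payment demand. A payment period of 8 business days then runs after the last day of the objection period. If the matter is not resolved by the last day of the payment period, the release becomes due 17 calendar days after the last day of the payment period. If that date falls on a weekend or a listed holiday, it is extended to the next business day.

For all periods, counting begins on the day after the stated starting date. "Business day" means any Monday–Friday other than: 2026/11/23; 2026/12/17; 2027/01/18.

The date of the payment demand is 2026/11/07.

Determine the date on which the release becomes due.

The last day of the objection period: 2026/11/07 + 60 days = 2027/01/06.
The last day of the payment period: 8 business days after Wednesday, 2027/01/06, skipping weekends and the listed holiday on Jan 18 — Jan 7, Jan 8, Jan 11, Jan 12, Jan 13, Jan 14, Jan 15, Jan 19 — lands on Tuesday, 2027/01/19.
The date on which the release becomes due: 17 calendar days after 2027/01/19 is 2027/02/05. 2027/02/05 is a Friday and is not a listed holiday, so no roll-forward applies.

2027/02/05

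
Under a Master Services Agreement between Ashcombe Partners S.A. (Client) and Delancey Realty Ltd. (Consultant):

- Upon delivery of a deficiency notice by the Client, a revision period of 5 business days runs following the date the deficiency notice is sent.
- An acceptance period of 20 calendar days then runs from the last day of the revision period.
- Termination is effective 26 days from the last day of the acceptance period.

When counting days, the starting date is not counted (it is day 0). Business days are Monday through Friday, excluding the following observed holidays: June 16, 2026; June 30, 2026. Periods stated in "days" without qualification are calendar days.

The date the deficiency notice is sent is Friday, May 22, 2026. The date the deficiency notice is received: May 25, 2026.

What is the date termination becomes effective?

The last day of the revision period: counting 5 business days from Friday, May 22, 2026 (May 25, May 26, May 27, May 28, May 29, skipping weekends) reaches Friday, May 29, 2026.
Adding 20 calendar days to May 29, 2026 gives June 18, 2026, which is the last day of the acceptance period.
The date termination becomes effective: June 18, 2026 + 26 days = July 14, 2026.

July 14, 2026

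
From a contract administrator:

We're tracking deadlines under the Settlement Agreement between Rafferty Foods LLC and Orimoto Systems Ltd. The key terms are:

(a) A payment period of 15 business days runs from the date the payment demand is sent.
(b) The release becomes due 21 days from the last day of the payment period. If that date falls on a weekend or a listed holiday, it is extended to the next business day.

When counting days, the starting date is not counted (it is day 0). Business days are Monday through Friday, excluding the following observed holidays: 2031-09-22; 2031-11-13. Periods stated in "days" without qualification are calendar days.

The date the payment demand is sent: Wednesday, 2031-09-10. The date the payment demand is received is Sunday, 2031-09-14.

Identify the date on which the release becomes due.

The last day of the payment period: 15 business days after Wednesday, 2031-09-10, skipping weekends and the listed holiday on Sep 22 — Sep 11, Sep 12, Sep 15, Sep 16, …, Sep 30, Oct 1, Oct 2 — lands on Thursday, 2031-10-02.
The date on which the release becomes due: 21 calendar days after 2031-10-02 is 2031-10-23. 2031-10-23 is a Thursday and is not a listed holiday, so no roll-forward applies.

2031-10-23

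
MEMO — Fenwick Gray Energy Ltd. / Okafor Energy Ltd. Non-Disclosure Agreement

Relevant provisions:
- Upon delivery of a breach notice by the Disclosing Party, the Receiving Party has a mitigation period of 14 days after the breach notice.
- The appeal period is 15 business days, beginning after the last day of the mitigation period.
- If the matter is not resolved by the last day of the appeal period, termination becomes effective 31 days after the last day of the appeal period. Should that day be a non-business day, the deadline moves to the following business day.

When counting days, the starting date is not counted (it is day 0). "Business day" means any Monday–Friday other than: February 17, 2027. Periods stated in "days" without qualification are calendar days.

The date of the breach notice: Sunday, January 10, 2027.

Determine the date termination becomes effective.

March 15, 2027

The last day of the mitigation period: 14 calendar days after January 10, 2027 is January 24, 2027.
From Sunday, January 24, 2027, 15 business days (Jan 25, Jan 26, Jan 27, Jan 28, …, Feb 10, Feb 11, Feb 12, skipping weekends) brings us to Friday, February 12, 2027, which is the last day of the appeal period.
Adding 31 calendar days to February 12, 2027 gives March 15, 2027, which is the date termination becomes effective. March 15, 2027 is a Monday and is not a listed holiday, so no roll-forward applies.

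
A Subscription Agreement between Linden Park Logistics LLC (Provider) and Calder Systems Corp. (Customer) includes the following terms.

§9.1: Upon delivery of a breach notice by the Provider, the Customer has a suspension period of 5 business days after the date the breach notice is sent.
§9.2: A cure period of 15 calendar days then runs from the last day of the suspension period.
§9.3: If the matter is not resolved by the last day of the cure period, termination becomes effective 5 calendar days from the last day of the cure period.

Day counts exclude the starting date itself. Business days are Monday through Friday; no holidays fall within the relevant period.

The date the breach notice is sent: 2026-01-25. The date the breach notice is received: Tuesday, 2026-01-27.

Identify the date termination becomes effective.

2026-02-19

The last day of the suspension period: 5 business days after Sunday, 2026-01-25, skipping weekends — Jan 26, Jan 27, Jan 28, Jan 29, Jan 30 — lands on Friday, 2026-01-30.
The last day of the cure period: 2026-01-30 + 15 days = 2026-02-14.
The date termination becomes effective: 2026-02-14 + 5 days = 2026-02-19.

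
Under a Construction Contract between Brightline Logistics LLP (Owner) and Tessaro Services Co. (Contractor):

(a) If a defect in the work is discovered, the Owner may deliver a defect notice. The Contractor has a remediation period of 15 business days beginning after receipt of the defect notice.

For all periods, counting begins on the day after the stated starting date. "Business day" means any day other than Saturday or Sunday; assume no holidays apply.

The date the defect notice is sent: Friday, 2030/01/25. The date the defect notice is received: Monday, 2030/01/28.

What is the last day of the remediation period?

The last day of the remediation period: counting 15 business days from Monday, 2030/01/28 (Jan 29, Jan 30, Jan 31, Feb 1, …, Feb 14, Feb 15, Feb 18, skipping weekends) reaches Monday, 2030/02/18.

2030/02/18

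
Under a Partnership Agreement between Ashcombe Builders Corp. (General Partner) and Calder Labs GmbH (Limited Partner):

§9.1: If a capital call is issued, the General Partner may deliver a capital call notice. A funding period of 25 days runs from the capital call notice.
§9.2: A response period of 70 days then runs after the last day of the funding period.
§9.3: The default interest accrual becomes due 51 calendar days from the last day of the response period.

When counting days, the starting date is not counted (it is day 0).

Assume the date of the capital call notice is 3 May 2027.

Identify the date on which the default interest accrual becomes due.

26 September 2027

The last day of the funding period: 3 May 2027 + 25 days = 28 May 2027.
Adding 70 calendar days to 28 May 2027 gives 6 August 2027, which is the last day of the response period.
The date on which the default interest accrual becomes due: 51 calendar days after 6 August 2027 is 26 September 2027.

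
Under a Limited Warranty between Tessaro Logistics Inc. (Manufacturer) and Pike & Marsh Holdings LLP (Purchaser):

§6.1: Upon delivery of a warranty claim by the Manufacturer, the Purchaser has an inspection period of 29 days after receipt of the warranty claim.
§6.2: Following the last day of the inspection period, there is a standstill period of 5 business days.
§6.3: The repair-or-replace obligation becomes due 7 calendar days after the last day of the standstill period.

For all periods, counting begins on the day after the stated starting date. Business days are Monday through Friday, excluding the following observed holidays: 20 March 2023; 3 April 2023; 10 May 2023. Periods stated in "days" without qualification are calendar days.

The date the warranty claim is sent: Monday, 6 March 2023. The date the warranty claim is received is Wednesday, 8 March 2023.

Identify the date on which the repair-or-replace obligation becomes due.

20 April 2023

The last day of the inspection period: 29 calendar days after 8 March 2023 is 6 April 2023.
From Thursday, 6 April 2023, 5 business days (Apr 7, Apr 10, Apr 11, Apr 12, Apr 13, skipping weekends) brings us to Thursday, 13 April 2023, which is the last day of the standstill period.
Adding 7 calendar days to 13 April 2023 gives 20 April 2023, which is the date on which the repair-or-replace obligation becomes due.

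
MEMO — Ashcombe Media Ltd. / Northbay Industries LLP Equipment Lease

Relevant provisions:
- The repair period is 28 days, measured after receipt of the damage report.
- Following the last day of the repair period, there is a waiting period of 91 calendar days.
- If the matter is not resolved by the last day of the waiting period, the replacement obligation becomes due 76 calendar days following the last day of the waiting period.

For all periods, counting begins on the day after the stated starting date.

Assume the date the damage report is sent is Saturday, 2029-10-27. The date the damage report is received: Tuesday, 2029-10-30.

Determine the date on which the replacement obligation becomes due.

The last day of the repair period: 2029-10-30 + 28 days = 2029-11-27.
Adding 91 calendar days to 2029-11-27 gives 2030-02-26, which is the last day of the waiting period.
Adding 76 calendar days to 2030-02-26 gives 2030-05-13, which is the date on which the replacement obligation becomes due.

2030-05-13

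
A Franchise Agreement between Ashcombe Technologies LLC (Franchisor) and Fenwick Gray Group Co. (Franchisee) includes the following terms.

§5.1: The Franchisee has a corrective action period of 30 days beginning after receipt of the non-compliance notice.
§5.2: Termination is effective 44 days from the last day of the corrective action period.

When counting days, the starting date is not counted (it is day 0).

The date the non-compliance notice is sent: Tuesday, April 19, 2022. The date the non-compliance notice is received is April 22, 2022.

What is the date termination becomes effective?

Adding 30 calendar days to April 22, 2022 gives May 22, 2022, which is the last day of the corrective action period.
Adding 44 calendar days to May 22, 2022 gives July 5, 2022, which is the date termination becomes effective.

July 5, 2022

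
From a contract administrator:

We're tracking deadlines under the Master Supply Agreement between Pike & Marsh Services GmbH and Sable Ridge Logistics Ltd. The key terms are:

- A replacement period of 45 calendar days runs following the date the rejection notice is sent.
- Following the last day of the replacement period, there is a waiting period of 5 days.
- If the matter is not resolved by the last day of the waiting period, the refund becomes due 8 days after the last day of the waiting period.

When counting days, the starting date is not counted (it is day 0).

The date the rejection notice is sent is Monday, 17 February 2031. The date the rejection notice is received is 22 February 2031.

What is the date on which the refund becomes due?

16 April 2031

The last day of the replacement period: 45 calendar days after 17 February 2031 is 3 April 2031.
The last day of the waiting period: 5 calendar days after 3 April 2031 is 8 April 2031.
Adding 8 calendar days to 8 April 2031 gives 16 April 2031, which is the date on which the refund becomes due.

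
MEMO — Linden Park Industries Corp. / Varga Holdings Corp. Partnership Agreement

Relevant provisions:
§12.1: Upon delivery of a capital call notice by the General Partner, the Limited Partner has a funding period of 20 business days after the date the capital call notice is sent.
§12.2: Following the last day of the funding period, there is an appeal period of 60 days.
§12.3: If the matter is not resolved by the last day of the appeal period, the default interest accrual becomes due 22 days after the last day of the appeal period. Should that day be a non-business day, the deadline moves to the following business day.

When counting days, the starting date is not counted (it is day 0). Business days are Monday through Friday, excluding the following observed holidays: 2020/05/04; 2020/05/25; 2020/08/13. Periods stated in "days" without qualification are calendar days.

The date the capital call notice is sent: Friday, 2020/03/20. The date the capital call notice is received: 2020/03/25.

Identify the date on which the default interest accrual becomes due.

From Friday, 2020/03/20, 20 business days (Mar 23, Mar 24, Mar 25, Mar 26, …, Apr 15, Apr 16, Apr 17, skipping weekends) brings us to Friday, 2020/04/17, which is the last day of the funding period.
Adding 60 calendar days to 2020/04/17 gives 2020/06/16, which is the last day of the appeal period.
The date on which the default interest accrual becomes due: 22 calendar days after 2020/06/16 is 2020/07/08. 2020/07/08 is a Wednesday and is not a listed holiday, so no roll-forward applies.

2020/07/08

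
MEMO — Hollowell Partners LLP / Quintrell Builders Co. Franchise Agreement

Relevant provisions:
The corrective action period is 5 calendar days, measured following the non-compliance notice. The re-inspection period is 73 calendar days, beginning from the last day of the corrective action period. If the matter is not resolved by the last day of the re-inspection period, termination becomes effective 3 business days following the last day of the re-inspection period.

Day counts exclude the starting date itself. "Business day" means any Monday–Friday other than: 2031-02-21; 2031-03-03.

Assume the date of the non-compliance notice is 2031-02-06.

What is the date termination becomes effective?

2031-04-30

Adding 5 calendar days to 2031-02-06 gives 2031-02-11, which is the last day of the corrective action period.
The last day of the re-inspection period: 73 calendar days after 2031-02-11 is 2031-04-25.
The date termination becomes effective: counting 3 business days from Friday, 2031-04-25 (Apr 28, Apr 29, Apr 30, skipping weekends) reaches Wednesday, 2031-04-30.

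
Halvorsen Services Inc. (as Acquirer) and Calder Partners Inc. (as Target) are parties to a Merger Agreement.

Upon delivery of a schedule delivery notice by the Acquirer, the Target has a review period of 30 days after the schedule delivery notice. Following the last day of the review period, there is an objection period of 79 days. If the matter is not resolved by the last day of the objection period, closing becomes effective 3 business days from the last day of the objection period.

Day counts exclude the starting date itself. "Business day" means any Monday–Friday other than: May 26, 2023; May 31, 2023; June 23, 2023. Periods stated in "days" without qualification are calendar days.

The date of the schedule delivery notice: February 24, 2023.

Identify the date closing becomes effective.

Adding 30 calendar days to February 24, 2023 gives March 26, 2023, which is the last day of the review period.
The last day of the objection period: March 26, 2023 + 79 days = June 13, 2023.
From Tuesday, June 13, 2023, 3 business days (Jun 14, Jun 15, Jun 16, skipping weekends) brings us to Friday, June 16, 2023, which is the date closing becomes effective.

June 16, 2023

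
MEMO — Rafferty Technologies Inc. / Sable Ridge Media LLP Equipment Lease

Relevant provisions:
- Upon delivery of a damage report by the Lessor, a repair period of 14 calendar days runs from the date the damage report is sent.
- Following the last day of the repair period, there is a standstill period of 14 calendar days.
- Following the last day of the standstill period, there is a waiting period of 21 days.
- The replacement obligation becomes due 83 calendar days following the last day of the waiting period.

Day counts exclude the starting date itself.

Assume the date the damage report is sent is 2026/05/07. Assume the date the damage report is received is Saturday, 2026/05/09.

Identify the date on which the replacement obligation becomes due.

2026/09/16

The last day of the repair period: 14 calendar days after 2026/05/07 is 2026/05/21.
The last day of the standstill period: 14 calendar days after 2026/05/21 is 2026/06/04.
Adding 21 calendar days to 2026/06/04 gives 2026/06/25, which is the last day of the waiting period.
Adding 83 calendar days to 2026/06/25 gives 2026/09/16, which is the date on which the replacement obligation becomes due.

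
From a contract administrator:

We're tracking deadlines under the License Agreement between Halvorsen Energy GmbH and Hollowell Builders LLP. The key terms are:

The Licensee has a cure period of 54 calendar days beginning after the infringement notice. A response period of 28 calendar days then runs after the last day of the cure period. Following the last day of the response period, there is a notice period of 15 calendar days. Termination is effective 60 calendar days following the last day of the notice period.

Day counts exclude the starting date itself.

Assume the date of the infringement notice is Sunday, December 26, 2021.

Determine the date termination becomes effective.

The last day of the cure period: 54 calendar days after December 26, 2021 is February 18, 2022.
The last day of the response period: February 18, 2022 + 28 days = March 18, 2022.
The last day of the notice period: 15 calendar days after March 18, 2022 is April 2, 2022.
The date termination becomes effective: April 2, 2022 + 60 days = June 1, 2022.

June 1, 2022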